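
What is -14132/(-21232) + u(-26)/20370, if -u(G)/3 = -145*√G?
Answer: 3533/5308 + 29*I*√26/1358 ≈ 0.6656 + 0.10889*I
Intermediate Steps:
u(G) = 435*√G (u(G) = -(-435)*√G = 435*√G)
-14132/(-21232) + u(-26)/20370 = -14132/(-21232) + (435*√(-26))/20370 = -14132*(-1/21232) + (435*(I*√26))*(1/20370) = 3533/5308 + (435*I*√26)*(1/20370) = 3533/5308 + 29*I*√26/1358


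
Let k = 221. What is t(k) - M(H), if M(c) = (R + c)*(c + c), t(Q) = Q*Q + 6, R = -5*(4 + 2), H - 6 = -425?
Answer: -327415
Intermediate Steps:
H = -419 (H = 6 - 425 = -419)
R = -30 (R = -5*6 = -30)
t(Q) = 6 + Q**2 (t(Q) = Q**2 + 6 = 6 + Q**2)
M(c) = 2*c*(-30 + c) (M(c) = (-30 + c)*(c + c) = (-30 + c)*(2*c) = 2*c*(-30 + c))
t(k) - M(H) = (6 + 221**2) - 2*(-419)*(-30 - 419) = (6 + 48841) - 2*(-419)*(-449) = 48847 - 1*376262 = 48847 - 376262 = -327415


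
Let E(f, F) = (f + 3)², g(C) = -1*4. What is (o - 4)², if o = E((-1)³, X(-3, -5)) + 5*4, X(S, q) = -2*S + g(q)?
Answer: 400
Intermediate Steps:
g(C) = -4
X(S, q) = -4 - 2*S (X(S, q) = -2*S - 4 = -4 - 2*S)
E(f, F) = (3 + f)²
o = 24 (o = (3 + (-1)³)² + 5*4 = (3 - 1)² + 20 = 2² + 20 = 4 + 20 = 24)
(o - 4)² = (24 - 4)² = 20² = 400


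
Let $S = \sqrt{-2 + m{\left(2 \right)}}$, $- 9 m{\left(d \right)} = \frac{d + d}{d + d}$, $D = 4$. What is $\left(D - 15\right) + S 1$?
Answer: $-11 + \frac{i \sqrt{19}}{3} \approx -11.0 + 1.453 i$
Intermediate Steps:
$m{\left(d \right)} = - \frac{1}{9}$ ($m{\left(d \right)} = - \frac{\left(d + d\right) \frac{1}{d + d}}{9} = - \frac{2 d \frac{1}{2 d}}{9} = \left(- \frac{1}{9}\right) 1 = - \frac{1}{9}$)
$S = \frac{i \sqrt{19}}{3}$ ($S = \sqrt{-2 - \frac{1}{9}} = \sqrt{- \frac{19}{9}} = \frac{i \sqrt{19}}{3} \approx 1.453 i$)
$\left(D - 15\right) + S 1 = \left(4 - 15\right) + \frac{i \sqrt{19}}{3} \cdot 1 = -11 + \frac{i \sqrt{19}}{3}$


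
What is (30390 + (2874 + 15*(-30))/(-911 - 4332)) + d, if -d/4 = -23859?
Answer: 659703294/5243 ≈ 1.2583e+5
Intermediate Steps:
d = 95436 (d = -4*(-23859) = 95436)
(30390 + (2874 + 15*(-30))/(-911 - 4332)) + d = (30390 + (2874 + 15*(-30))/(-911 - 4332)) + 95436 = (30390 + (2874 - 450)/(-5243)) + 95436 = (30390 + 2424*(-1/5243)) + 95436 = (30390 - 2424/5243) + 95436 = 159332346/5243 + 95436 = 659703294/5243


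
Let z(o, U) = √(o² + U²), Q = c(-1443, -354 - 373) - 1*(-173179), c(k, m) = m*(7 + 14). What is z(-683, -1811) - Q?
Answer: -157912 + √3746210 ≈ -1.5598e+5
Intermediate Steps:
c(k, m) = 21*m (c(k, m) = m*21 = 21*m)
Q = 157912 (Q = 21*(-354 - 373) - 1*(-173179) = 21*(-727) + 173179 = -15267 + 173179 = 157912)
z(o, U) = √(U² + o²)
z(-683, -1811) - Q = √((-1811)² + (-683)²) - 1*157912 = √(3279721 + 466489) - 157912 = √3746210 - 157912 = -157912 + √3746210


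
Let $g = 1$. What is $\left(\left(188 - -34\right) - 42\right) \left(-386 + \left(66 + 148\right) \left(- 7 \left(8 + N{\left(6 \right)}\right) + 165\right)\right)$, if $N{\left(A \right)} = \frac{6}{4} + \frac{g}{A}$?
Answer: $3679800$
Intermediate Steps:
$N{\left(A \right)} = \frac{3}{2} + \frac{1}{A}$ ($N{\left(A \right)} = \frac{6}{4} + 1 \frac{1}{A} = 6 \cdot \frac{1}{4} + \frac{1}{A} = \frac{3}{2} + \frac{1}{A}$)
$\left(\left(188 - -34\right) - 42\right) \left(-386 + \left(66 + 148\right) \left(- 7 \left(8 + N{\left(6 \right)}\right) + 165\right)\right) = \left(\left(188 - -34\right) - 42\right) \left(-386 + \left(66 + 148\right) \left(- 7 \left(8 + \left(\frac{3}{2} + \frac{1}{6}\right)\right) + 165\right)\right) = \left(\left(188 + 34\right) - 42\right) \left(-386 + 214 \left(- 7 \left(8 + \left(\frac{3}{2} + \frac{1}{6}\right)\right) + 165\right)\right) = \left(222 - 42\right) \left(-386 + 214 \left(- 7 \left(8 + \frac{5}{3}\right) + 165\right)\right) = 180 \left(-386 + 214 \left(\left(-7\right) \frac{29}{3} + 165\right)\right) = 180 \left(-386 + 214 \left(- \frac{203}{3} + 165\right)\right) = 180 \left(-386 + 214 \cdot \frac{292}{3}\right) = 180 \left(-386 + \frac{62488}{3}\right) = 180 \cdot \frac{61330}{3} = 3679800$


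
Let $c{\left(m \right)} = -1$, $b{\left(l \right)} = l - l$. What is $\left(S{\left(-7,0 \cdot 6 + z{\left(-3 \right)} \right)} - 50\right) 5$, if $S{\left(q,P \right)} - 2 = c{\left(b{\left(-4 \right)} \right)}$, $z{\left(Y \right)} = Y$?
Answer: $-245$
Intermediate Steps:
$b{\left(l \right)} = 0$
$S{\left(q,P \right)} = 1$ ($S{\left(q,P \right)} = 2 - 1 = 1$)
$\left(S{\left(-7,0 \cdot 6 + z{\left(-3 \right)} \right)} - 50\right) 5 = \left(1 - 50\right) 5 = \left(-49\right) 5 = -245$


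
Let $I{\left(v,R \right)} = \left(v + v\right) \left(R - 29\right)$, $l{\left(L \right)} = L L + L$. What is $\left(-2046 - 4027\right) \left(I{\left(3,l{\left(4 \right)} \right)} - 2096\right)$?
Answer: $13056950$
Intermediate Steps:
$l{\left(L \right)} = L + L^{2}$ ($l{\left(L \right)} = L^{2} + L = L + L^{2}$)
$I{\left(v,R \right)} = 2 v \left(-29 + R\right)$
$\left(-2046 - 4027\right) \left(I{\left(3,l{\left(4 \right)} \right)} - 2096\right) = \left(-2046 - 4027\right) \left(2 \cdot 3 \left(-29 + 4 \left(1 + 4\right)\right) - 2096\right) = - 6073 \left(2 \cdot 3 \left(-29 + 4 \cdot 5\right) - 2096\right) = - 6073 \left(2 \cdot 3 \left(-29 + 20\right) - 2096\right) = - 6073 \left(2 \cdot 3 \left(-9\right) - 2096\right) = - 6073 \left(-54 - 2096\right) = \left(-6073\right) \left(-2150\right) = 13056950$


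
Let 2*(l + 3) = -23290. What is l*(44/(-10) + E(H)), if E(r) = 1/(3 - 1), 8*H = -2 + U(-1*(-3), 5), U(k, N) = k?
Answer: 227136/5 ≈ 45427.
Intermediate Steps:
l = -11648 (l = -3 + (½)*(-23290) = -3 - 11645 = -11648)
H = ⅛ (H = (-2 - 1*(-3))/8 = (-2 + 3)/8 = (⅛)*1 = ⅛ ≈ 0.12500)
E(r) = ½ (E(r) = 1/2 = ½)
l*(44/(-10) + E(H)) = -11648*(44/(-10) + ½) = -11648*(44*(-⅒) + ½) = -11648*(-22/5 + ½) = -11648*(-39/10) = 227136/5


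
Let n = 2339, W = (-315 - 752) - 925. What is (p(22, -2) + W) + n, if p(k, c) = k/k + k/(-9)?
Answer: 3110/9 ≈ 345.56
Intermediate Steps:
p(k, c) = 1 - k/9 (p(k, c) = 1 + k*(-⅑) = 1 - k/9)
W = -1992 (W = -1067 - 925 = -1992)
(p(22, -2) + W) + n = ((1 - ⅑*22) - 1992) + 2339 = ((1 - 22/9) - 1992) + 2339 = (-13/9 - 1992) + 2339 = -17941/9 + 2339 = 3110/9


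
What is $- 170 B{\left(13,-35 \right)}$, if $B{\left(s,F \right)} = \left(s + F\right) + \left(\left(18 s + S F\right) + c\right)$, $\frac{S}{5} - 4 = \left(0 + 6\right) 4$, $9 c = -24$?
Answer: $\frac{2392240}{3} \approx 7.9741 \cdot 10^{5}$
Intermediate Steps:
$c = - \frac{8}{3}$ ($c = \frac{1}{9} \left(-24\right) = - \frac{8}{3} \approx -2.6667$)
$S = 140$ ($S = 20 + 5 \left(0 + 6\right) 4 = 20 + 5 \cdot 6 \cdot 4 = 20 + 5 \cdot 24 = 20 + 120 = 140$)
$B{\left(s,F \right)} = - \frac{8}{3} + 19 s + 141 F$ ($B{\left(s,F \right)} = \left(s + F\right) - \left(\frac{8}{3} - 140 F - 18 s\right) = \left(F + s\right) + \left(- \frac{8}{3} + 18 s + 140 F\right) = - \frac{8}{3} + 19 s + 141 F$)
$- 170 B{\left(13,-35 \right)} = - 170 \left(- \frac{8}{3} + 19 \cdot 13 + 141 \left(-35\right)\right) = - 170 \left(- \frac{8}{3} + 247 - 4935\right) = \left(-170\right) \left(- \frac{14072}{3}\right) = \frac{2392240}{3}$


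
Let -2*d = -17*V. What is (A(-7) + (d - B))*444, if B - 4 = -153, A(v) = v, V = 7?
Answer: 89466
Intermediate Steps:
d = 119/2 (d = -(-17)*7/2 = -1/2*(-119) = 119/2 ≈ 59.500)
B = -149 (B = 4 - 153 = -149)
(A(-7) + (d - B))*444 = (-7 + (119/2 - 1*(-149)))*444 = (-7 + (119/2 + 149))*444 = (-7 + 417/2)*444 = (403/2)*444 = 89466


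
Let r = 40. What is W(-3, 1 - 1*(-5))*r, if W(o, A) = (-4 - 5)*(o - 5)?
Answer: 2880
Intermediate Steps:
W(o, A) = 45 - 9*o (W(o, A) = -9*(-5 + o) = 45 - 9*o)
W(-3, 1 - 1*(-5))*r = (45 - 9*(-3))*40 = (45 + 27)*40 = 72*40 = 2880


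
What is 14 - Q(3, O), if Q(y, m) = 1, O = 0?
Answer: 13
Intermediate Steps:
14 - Q(3, O) = 14 - 1*1 = 14 - 1 = 13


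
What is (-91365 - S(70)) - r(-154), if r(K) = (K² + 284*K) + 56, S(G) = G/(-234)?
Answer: -8353882/117 ≈ -71401.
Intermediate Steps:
S(G) = -G/234 (S(G) = G*(-1/234) = -G/234)
r(K) = 56 + K² + 284*K
(-91365 - S(70)) - r(-154) = (-91365 - (-1)*70/234) - (56 + (-154)² + 284*(-154)) = (-91365 - 1*(-35/117)) - (56 + 23716 - 43736) = (-91365 + 35/117) - 1*(-19964) = -10689670/117 + 19964 = -8353882/117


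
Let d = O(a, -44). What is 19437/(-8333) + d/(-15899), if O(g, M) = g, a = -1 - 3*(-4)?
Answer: -23778502/10191259 ≈ -2.3332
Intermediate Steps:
a = 11 (a = -1 + 12 = 11)
d = 11
19437/(-8333) + d/(-15899) = 19437/(-8333) + 11/(-15899) = 19437*(-1/8333) + 11*(-1/15899) = -19437/8333 - 11/15899 = -23778502/10191259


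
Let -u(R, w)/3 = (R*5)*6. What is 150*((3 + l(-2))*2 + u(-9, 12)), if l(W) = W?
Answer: 121800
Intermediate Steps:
u(R, w) = -90*R (u(R, w) = -3*R*5*6 = -3*5*R*6 = -90*R)
150*((3 + l(-2))*2 + u(-9, 12)) = 150*((3 - 2)*2 - 90*(-9)) = 150*(1*2 + 810) = 150*(2 + 810) = 150*812 = 121800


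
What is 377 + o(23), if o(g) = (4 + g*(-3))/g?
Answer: 8606/23 ≈ 374.17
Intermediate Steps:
o(g) = (4 - 3*g)/g
377 + o(23) = 377 + (-3 + 4/23) = 377 - 65/23 = 8606/23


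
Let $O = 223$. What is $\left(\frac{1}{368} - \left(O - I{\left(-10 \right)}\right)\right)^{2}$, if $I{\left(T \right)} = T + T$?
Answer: $\frac{7996472929}{135424} \approx 59048.0$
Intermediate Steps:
$I{\left(T \right)} = 2 T$
$\left(\frac{1}{368} - \left(O - I{\left(-10 \right)}\right)\right)^{2} = \left(\frac{1}{368} + \left(2 \left(-10\right) - 223\right)\right)^{2} = \left(\frac{1}{368} - 243\right)^{2} = \left(- \frac{89423}{368}\right)^{2} = \frac{7996472929}{135424}$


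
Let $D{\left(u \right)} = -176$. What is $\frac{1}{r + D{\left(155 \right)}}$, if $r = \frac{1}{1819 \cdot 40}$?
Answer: $- \frac{72760}{12805759} \approx -0.0056818$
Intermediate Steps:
$r = \frac{1}{72760} \approx 1.3744 \cdot 10^{-5}$
$\frac{1}{r + D{\left(155 \right)}} = \frac{1}{\frac{1}{72760} - 176} = \frac{1}{- \frac{12805759}{72760}} = - \frac{72760}{12805759}$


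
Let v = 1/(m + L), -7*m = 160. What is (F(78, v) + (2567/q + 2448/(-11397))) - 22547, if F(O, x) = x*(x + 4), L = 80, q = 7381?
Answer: -101155460262286669/4486467040000 ≈ -22547.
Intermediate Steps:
m = -160/7 (m = -⅐*160 = -160/7 ≈ -22.857)
v = 7/400 (v = 1/(-160/7 + 80) = 1/(400/7) = 7/400 ≈ 0.017500)
F(O, x) = x*(4 + x)
(F(78, v) + (2567/q + 2448/(-11397))) - 22547 = (7*(4 + 7/400)/400 + (2567/7381 + 2448/(-11397))) - 22547 = ((7/400)*(1607/400) + (2567*(1/7381) + 2448*(-1/11397))) - 22547 = (11249/160000 + (2567/7381 - 816/3799)) - 22547 = (11249/160000 + 3729137/28040419) - 22547 = 912088593331/4486467040000 - 22547 = -101155460262286669/4486467040000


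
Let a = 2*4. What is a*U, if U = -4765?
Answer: -38120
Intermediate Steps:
a = 8
a*U = 8*(-4765) = -38120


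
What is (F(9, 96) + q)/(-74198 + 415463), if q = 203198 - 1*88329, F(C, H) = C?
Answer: 114878/341265 ≈ 0.33662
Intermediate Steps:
q = 114869 (q = 203198 - 88329 = 114869)
(F(9, 96) + q)/(-74198 + 415463) = (9 + 114869)/(-74198 + 415463) = 114878/341265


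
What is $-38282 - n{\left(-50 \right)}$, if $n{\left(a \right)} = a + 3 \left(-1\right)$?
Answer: $-38229$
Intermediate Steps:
$n{\left(a \right)} = -3 + a$ ($n{\left(a \right)} = a - 3 = -3 + a$)
$-38282 - n{\left(-50 \right)} = -38282 - \left(-3 - 50\right) = -38282 - -53 = -38282 + 53 = -38229$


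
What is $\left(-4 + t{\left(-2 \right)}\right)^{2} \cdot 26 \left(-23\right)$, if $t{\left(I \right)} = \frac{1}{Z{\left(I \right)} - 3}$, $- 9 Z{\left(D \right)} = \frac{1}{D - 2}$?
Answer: $- \frac{128747008}{11449} \approx -11245.0$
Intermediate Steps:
$Z{\left(D \right)} = - \frac{1}{9 \left(-2 + D\right)}$ ($Z{\left(D \right)} = - \frac{1}{9 \left(D - 2\right)} = - \frac{1}{9 \left(-2 + D\right)}$)
$t{\left(I \right)} = \frac{1}{-3 - \frac{1}{-18 + 9 I}}$ ($t{\left(I \right)} = \frac{1}{- \frac{1}{-18 + 9 I} - 3} = \frac{1}{-3 - \frac{1}{-18 + 9 I}}$)
$\left(-4 + t{\left(-2 \right)}\right)^{2} \cdot 26 \left(-23\right) = \left(-4 + \frac{9 \left(2 - -2\right)}{-53 + 27 \left(-2\right)}\right)^{2} \cdot 26 \left(-23\right) = \left(-4 + \frac{9 \left(2 + 2\right)}{-53 - 54}\right)^{2} \cdot 26 \left(-23\right) = \left(-4 + 9 \frac{1}{-107} \cdot 4\right)^{2} \cdot 26 \left(-23\right) = \left(-4 + 9 \left(- \frac{1}{107}\right) 4\right)^{2} \cdot 26 \left(-23\right) = \left(-4 - \frac{36}{107}\right)^{2} \cdot 26 \left(-23\right) = \left(- \frac{464}{107}\right)^{2} \cdot 26 \left(-23\right) = \frac{215296}{11449} \cdot 26 \left(-23\right) = \frac{5597696}{11449} \left(-23\right) = - \frac{128747008}{11449}$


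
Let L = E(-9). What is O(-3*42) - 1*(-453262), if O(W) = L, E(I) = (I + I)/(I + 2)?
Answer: 3172852/7 ≈ 4.5326e+5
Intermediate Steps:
E(I) = 2*I/(2 + I) (E(I) = (2*I)/(2 + I) = 2*I/(2 + I))
L = 18/7 (L = 2*(-9)/(2 - 9) = 2*(-9)/(-7) = 2*(-9)*(-⅐) = 18/7 ≈ 2.5714)
O(W) = 18/7
O(-3*42) - 1*(-453262) = 18/7 - 1*(-453262) = 18/7 + 453262 = 3172852/7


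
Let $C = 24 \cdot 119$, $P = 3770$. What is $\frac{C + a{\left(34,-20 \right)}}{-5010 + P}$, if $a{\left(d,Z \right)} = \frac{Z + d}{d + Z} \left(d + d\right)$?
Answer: $- \frac{731}{310} \approx -2.3581$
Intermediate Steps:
$a{\left(d,Z \right)} = 2 d$ ($a{\left(d,Z \right)} = \frac{Z + d}{Z + d} 2 d = 1 \cdot 2 d = 2 d$)
$C = 2856$
$\frac{C + a{\left(34,-20 \right)}}{-5010 + P} = \frac{2856 + 2 \cdot 34}{-5010 + 3770} = \frac{2856 + 68}{-1240} = 2924 \left(- \frac{1}{1240}\right) = - \frac{731}{310}$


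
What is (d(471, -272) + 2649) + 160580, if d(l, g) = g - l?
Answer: 162486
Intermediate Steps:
(d(471, -272) + 2649) + 160580 = ((-272 - 1*471) + 2649) + 160580 = ((-272 - 471) + 2649) + 160580 = (-743 + 2649) + 160580 = 1906 + 160580 = 162486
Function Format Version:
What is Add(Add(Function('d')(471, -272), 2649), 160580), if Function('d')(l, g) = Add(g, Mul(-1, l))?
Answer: 162486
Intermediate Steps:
Add(Add(Function('d')(471, -272), 2649), 160580) = Add(Add(Add(-272, Mul(-1, 471)), 2649), 160580) = Add(Add(Add(-272, -471), 2649), 160580) = Add(Add(-743, 2649), 160580) = Add(1906, 160580) = 162486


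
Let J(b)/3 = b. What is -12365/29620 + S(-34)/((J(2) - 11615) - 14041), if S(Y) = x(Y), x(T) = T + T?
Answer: -31514809/75975300 ≈ -0.41480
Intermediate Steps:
J(b) = 3*b
x(T) = 2*T
S(Y) = 2*Y
-12365/29620 + S(-34)/((J(2) - 11615) - 14041) = -12365/29620 + (2*(-34))/((3*2 - 11615) - 14041) = -12365*1/29620 - 68/((6 - 11615) - 14041) = -2473/5924 - 68/(-11609 - 14041) = -2473/5924 - 68/(-25650) = -2473/5924 - 68*(-1/25650) = -2473/5924 + 34/12825 = -31514809/75975300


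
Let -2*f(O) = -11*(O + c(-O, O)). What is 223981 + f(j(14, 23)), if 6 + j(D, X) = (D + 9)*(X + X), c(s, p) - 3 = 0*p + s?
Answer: 447995/2 ≈ 2.2400e+5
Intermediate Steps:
c(s, p) = 3 + s (c(s, p) = 3 + (0*p + s) = 3 + (0 + s) = 3 + s)
j(D, X) = -6 + 2*X*(9 + D) (j(D, X) = -6 + (D + 9)*(X + X) = -6 + (9 + D)*(2*X) = -6 + 2*X*(9 + D))
f(O) = 33/2 (f(O) = -(-11)*(O + (3 - O))/2 = -(-11)*3/2 = -½*(-33) = 33/2)
223981 + f(j(14, 23)) = 223981 + 33/2 = 447995/2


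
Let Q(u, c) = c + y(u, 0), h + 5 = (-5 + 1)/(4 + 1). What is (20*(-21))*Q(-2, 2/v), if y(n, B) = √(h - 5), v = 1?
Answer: -840 - 252*I*√30 ≈ -840.0 - 1380.3*I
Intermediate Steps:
h = -29/5 (h = -5 + (-5 + 1)/(4 + 1) = -5 - 4/5 = -5 - 4*⅕ = -5 - ⅘ = -29/5 ≈ -5.8000)
y(n, B) = 3*I*√30/5 (y(n, B) = √(-29/5 - 5) = √(-54/5) = 3*I*√30/5)
Q(u, c) = c + 3*I*√30/5
(20*(-21))*Q(-2, 2/v) = (20*(-21))*(2/1 + 3*I*√30/5) = -420*(2*1 + 3*I*√30/5) = -420*(2 + 3*I*√30/5) = -840 - 252*I*√30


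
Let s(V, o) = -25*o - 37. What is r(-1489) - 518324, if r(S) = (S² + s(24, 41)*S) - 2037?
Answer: 3278078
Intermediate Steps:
s(V, o) = -37 - 25*o
r(S) = -2037 + S² - 1062*S (r(S) = (S² + (-37 - 25*41)*S) - 2037 = (S² + (-37 - 1025)*S) - 2037 = (S² - 1062*S) - 2037 = -2037 + S² - 1062*S)
r(-1489) - 518324 = (-2037 + (-1489)² - 1062*(-1489)) - 518324 = (-2037 + 2217121 + 1581318) - 518324 = 3796402 - 518324 = 3278078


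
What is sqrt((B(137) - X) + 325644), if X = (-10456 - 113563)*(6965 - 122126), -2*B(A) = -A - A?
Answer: I*sqrt(14281826278) ≈ 1.1951e+5*I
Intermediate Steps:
B(A) = A (B(A) = -(-A - A)/2 = -(-1)*A = A)
X = 14282152059 (X = -124019*(-115161) = 14282152059)
sqrt((B(137) - X) + 325644) = sqrt((137 - 1*14282152059) + 325644) = sqrt((137 - 14282152059) + 325644) = sqrt(-14282151922 + 325644) = sqrt(-14281826278) = I*sqrt(14281826278)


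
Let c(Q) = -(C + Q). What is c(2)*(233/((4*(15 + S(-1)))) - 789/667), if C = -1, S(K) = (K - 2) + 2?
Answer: -111227/37352 ≈ -2.9778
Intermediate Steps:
S(K) = K (S(K) = (-2 + K) + 2 = K)
c(Q) = 1 - Q (c(Q) = -(-1 + Q) = 1 - Q)
c(2)*(233/((4*(15 + S(-1)))) - 789/667) = (1 - 1*2)*(233/((4*(15 - 1))) - 789/667) = (1 - 2)*(233/((4*14)) - 789*1/667) = -(233/56 - 789/667) = -1*111227/37352 = -111227/37352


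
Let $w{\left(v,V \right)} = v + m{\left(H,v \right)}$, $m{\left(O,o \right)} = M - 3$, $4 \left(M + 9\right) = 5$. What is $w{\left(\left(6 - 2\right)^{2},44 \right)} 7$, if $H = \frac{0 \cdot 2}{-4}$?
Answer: $\frac{147}{4} \approx 36.75$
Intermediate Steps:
$M = - \frac{31}{4}$ ($M = -9 + \frac{1}{4} \cdot 5 = -9 + \frac{5}{4} = - \frac{31}{4} \approx -7.75$)
$H = 0$ ($H = 0 \left(- \frac{1}{4}\right) = 0$)
$m{\left(O,o \right)} = - \frac{43}{4}$ ($m{\left(O,o \right)} = - \frac{31}{4} - 3 = - \frac{43}{4}$)
$w{\left(v,V \right)} = - \frac{43}{4} + v$ ($w{\left(v,V \right)} = v - \frac{43}{4} = - \frac{43}{4} + v$)
$w{\left(\left(6 - 2\right)^{2},44 \right)} 7 = \left(- \frac{43}{4} + \left(6 - 2\right)^{2}\right) 7 = \left(- \frac{43}{4} + 4^{2}\right) 7 = \left(- \frac{43}{4} + 16\right) 7 = \frac{21}{4} \cdot 7 = \frac{147}{4}$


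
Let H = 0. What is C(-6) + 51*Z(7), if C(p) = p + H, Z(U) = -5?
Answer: -261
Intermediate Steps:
C(p) = p (C(p) = p + 0 = p)
C(-6) + 51*Z(7) = -6 + 51*(-5) = -6 - 255 = -261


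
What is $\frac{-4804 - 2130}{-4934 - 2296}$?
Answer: $\frac{3467}{3615} \approx 0.95906$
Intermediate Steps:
$\frac{-4804 - 2130}{-4934 - 2296} = - \frac{6934}{-7230} = \left(-6934\right) \left(- \frac{1}{7230}\right) = \frac{3467}{3615}$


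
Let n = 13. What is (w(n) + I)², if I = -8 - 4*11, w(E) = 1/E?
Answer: 455625/169 ≈ 2696.0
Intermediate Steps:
I = -52 (I = -8 - 44 = -52)
(w(n) + I)² = (1/13 - 52)² = (-675/13)² = 455625/169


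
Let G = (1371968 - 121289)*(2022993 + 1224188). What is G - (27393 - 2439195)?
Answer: 4061183497701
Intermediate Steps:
G = 4061181085899 (G = 1250679*3247181 = 4061181085899)
G - (27393 - 2439195) = 4061181085899 - (27393 - 2439195) = 4061181085899 - 1*(-2411802) = 4061181085899 + 2411802 = 4061183497701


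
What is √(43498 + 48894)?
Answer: 2*√23098 ≈ 303.96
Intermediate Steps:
√(43498 + 48894) = √92392 = 2*√23098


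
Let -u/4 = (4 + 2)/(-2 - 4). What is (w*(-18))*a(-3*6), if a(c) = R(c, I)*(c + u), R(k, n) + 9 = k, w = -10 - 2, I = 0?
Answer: 81648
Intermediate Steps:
w = -12
R(k, n) = -9 + k
u = 4 (u = -4*(4 + 2)/(-2 - 4) = -24/(-6) = -24*(-1)/6 = -4*(-1) = 4)
a(c) = (-9 + c)*(4 + c) (a(c) = (-9 + c)*(c + 4) = (-9 + c)*(4 + c))
(w*(-18))*a(-3*6) = (-12*(-18))*((-9 - 3*6)*(4 - 3*6)) = 216*((-9 - 18)*(4 - 18)) = 216*(-27*(-14)) = 216*378 = 81648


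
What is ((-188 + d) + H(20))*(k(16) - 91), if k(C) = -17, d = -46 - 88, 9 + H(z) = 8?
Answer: 34884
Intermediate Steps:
H(z) = -1 (H(z) = -9 + 8 = -1)
d = -134
((-188 + d) + H(20))*(k(16) - 91) = ((-188 - 134) - 1)*(-17 - 91) = (-322 - 1)*(-108) = -323*(-108) = 34884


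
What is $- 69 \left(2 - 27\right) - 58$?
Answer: $1667$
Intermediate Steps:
$- 69 \left(2 - 27\right) - 58 = \left(-69\right) \left(-25\right) - 58 = 1725 - 58 = 1667$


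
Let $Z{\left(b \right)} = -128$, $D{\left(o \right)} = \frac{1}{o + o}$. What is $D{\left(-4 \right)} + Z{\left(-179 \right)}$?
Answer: $- \frac{1025}{8} \approx -128.13$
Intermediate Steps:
$D{\left(o \right)} = \frac{1}{2 o}$
$D{\left(-4 \right)} + Z{\left(-179 \right)} = \frac{1}{2 \left(-4\right)} - 128 = \frac{1}{2} \left(- \frac{1}{4}\right) - 128 = - \frac{1}{8} - 128 = - \frac{1025}{8}$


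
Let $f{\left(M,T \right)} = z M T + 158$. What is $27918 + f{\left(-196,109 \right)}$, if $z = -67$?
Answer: $1459464$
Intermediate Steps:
$f{\left(M,T \right)} = 158 - 67 M T$ ($f{\left(M,T \right)} = - 67 M T + 158 = 158 - 67 M T$)
$27918 + f{\left(-196,109 \right)} = 27918 - \left(-158 - 1431388\right) = 27918 + \left(158 + 1431388\right) = 27918 + 1431546 = 1459464$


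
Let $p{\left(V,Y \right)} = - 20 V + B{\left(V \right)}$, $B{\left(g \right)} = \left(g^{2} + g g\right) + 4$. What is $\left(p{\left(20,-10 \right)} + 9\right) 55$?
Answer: $22715$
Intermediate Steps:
$B{\left(g \right)} = 4 + 2 g^{2}$ ($B{\left(g \right)} = \left(g^{2} + g^{2}\right) + 4 = 2 g^{2} + 4 = 4 + 2 g^{2}$)
$p{\left(V,Y \right)} = 4 - 20 V + 2 V^{2}$ ($p{\left(V,Y \right)} = - 20 V + \left(4 + 2 V^{2}\right) = 4 - 20 V + 2 V^{2}$)
$\left(p{\left(20,-10 \right)} + 9\right) 55 = \left(\left(4 - 400 + 2 \cdot 20^{2}\right) + 9\right) 55 = \left(\left(4 - 400 + 2 \cdot 400\right) + 9\right) 55 = \left(\left(4 - 400 + 800\right) + 9\right) 55 = \left(404 + 9\right) 55 = 413 \cdot 55 = 22715$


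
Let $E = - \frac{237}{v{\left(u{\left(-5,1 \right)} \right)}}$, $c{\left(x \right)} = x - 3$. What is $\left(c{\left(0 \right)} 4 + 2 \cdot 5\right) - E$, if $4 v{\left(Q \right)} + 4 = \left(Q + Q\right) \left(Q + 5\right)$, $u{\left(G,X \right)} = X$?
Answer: $\frac{233}{2} \approx 116.5$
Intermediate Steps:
$v{\left(Q \right)} = -1 + \frac{Q \left(5 + Q\right)}{2}$ ($v{\left(Q \right)} = -1 + \frac{\left(Q + Q\right) \left(Q + 5\right)}{4} = -1 + \frac{2 Q \left(5 + Q\right)}{4} = -1 + \frac{Q \left(5 + Q\right)}{2}$)
$c{\left(x \right)} = -3 + x$ ($c{\left(x \right)} = x - 3 = -3 + x$)
$E = - \frac{237}{2}$ ($E = - \frac{237}{-1 + \frac{1^{2}}{2} + \frac{5}{2} \cdot 1} = - \frac{237}{-1 + \frac{1}{2} \cdot 1 + \frac{5}{2}} = - \frac{237}{-1 + \frac{1}{2} + \frac{5}{2}} = - \frac{237}{2} \approx -118.5$)
$\left(c{\left(0 \right)} 4 + 2 \cdot 5\right) - E = \left(\left(-3 + 0\right) 4 + 2 \cdot 5\right) - - \frac{237}{2} = \left(\left(-3\right) 4 + 10\right) + \frac{237}{2} = \left(-12 + 10\right) + \frac{237}{2} = -2 + \frac{237}{2} = \frac{233}{2}$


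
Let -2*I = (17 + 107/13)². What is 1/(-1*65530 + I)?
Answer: -169/11128362 ≈ -1.5186e-5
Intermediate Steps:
I = -53792/169 (I = -(17 + 107/13)²/2 = -(328/13)²/2 = -½*107584/169 = -53792/169 ≈ -318.30)
1/(-1*65530 + I) = 1/(-1*65530 - 53792/169) = 1/(-65530 - 53792/169) = 1/(-11128362/169) = -169/11128362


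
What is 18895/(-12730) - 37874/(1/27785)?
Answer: -2679229866919/2546 ≈ -1.0523e+9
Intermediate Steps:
18895/(-12730) - 37874/(1/27785) = 18895*(-1/12730) - 37874/1/27785 = -3779/2546 - 37874*27785 = -3779/2546 - 1052329090 = -2679229866919/2546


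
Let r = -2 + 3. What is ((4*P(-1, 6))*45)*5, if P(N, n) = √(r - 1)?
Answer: 0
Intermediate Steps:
r = 1
P(N, n) = 0 (P(N, n) = √(1 - 1) = √0 = 0)
((4*P(-1, 6))*45)*5 = ((4*0)*45)*5 = (0*45)*5 = 0*5 = 0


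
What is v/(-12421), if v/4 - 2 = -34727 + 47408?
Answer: -50732/12421 ≈ -4.0844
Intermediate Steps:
v = 50732 (v = 8 + 4*(-34727 + 47408) = 8 + 4*12681 = 8 + 50724 = 50732)
v/(-12421) = 50732/(-12421) = 50732*(-1/12421) = -50732/12421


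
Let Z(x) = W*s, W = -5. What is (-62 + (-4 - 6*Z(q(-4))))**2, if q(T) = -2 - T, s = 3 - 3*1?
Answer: 4356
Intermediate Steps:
s = 0 (s = 3 - 3 = 0)
Z(x) = 0 (Z(x) = -5*0 = 0)
(-62 + (-4 - 6*Z(q(-4))))**2 = (-62 + (-4 - 6*0))**2 = (-62 + (-4 + 0))**2 = (-62 - 4)**2 = (-66)**2 = 4356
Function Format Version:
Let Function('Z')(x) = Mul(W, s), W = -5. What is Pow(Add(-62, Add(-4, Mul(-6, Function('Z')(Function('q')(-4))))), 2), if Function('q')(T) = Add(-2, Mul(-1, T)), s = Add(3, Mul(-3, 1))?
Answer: 4356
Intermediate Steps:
s = 0 (s = Add(3, -3) = 0)
Function('Z')(x) = 0 (Function('Z')(x) = Mul(-5, 0) = 0)
Pow(Add(-62, Add(-4, Mul(-6, Function('Z')(Function('q')(-4))))), 2) = Pow(Add(-62, Add(-4, Mul(-6, 0))), 2) = Pow(Add(-62, Add(-4, 0)), 2) = Pow(Add(-62, -4), 2) = Pow(-66, 2) = 4356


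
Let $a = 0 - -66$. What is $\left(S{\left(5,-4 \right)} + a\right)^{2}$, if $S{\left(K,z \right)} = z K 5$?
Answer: $1156$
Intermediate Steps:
$S{\left(K,z \right)} = 5 K z$ ($S{\left(K,z \right)} = K z 5 = 5 K z$)
$a = 66$ ($a = 0 + 66 = 66$)
$\left(S{\left(5,-4 \right)} + a\right)^{2} = \left(5 \cdot 5 \left(-4\right) + 66\right)^{2} = \left(-100 + 66\right)^{2} = \left(-34\right)^{2} = 1156$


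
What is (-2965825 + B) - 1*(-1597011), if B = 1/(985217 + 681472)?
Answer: -2281387236845/1666689 ≈ -1.3688e+6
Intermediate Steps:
B = 1/1666689 ≈ 5.9999e-7
(-2965825 + B) - 1*(-1597011) = (-2965825 + 1/1666689) - 1*(-1597011) = -4943107903424/1666689 + 1597011 = -2281387236845/1666689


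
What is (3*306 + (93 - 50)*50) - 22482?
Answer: -19414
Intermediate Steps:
(3*306 + (93 - 50)*50) - 22482 = (918 + 43*50) - 22482 = (918 + 2150) - 22482 = 3068 - 22482 = -19414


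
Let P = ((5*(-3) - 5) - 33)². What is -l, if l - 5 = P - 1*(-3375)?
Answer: -6189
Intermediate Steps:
P = 2809 (P = ((-15 - 5) - 33)² = (-20 - 33)² = (-53)² = 2809)
l = 6189 (l = 5 + (2809 - 1*(-3375)) = 5 + (2809 + 3375) = 5 + 6184 = 6189)
-l = -1*6189 = -6189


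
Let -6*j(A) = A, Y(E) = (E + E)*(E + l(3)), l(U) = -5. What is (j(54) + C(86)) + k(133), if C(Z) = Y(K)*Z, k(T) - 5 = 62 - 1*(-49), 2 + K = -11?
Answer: 40355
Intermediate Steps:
K = -13 (K = -2 - 11 = -13)
k(T) = 116 (k(T) = 5 + (62 - 1*(-49)) = 5 + (62 + 49) = 5 + 111 = 116)
Y(E) = 2*E*(-5 + E) (Y(E) = (E + E)*(E - 5) = (2*E)*(-5 + E) = 2*E*(-5 + E))
j(A) = -A/6
C(Z) = 468*Z (C(Z) = (2*(-13)*(-5 - 13))*Z = (2*(-13)*(-18))*Z = 468*Z)
(j(54) + C(86)) + k(133) = (-⅙*54 + 468*86) + 116 = (-9 + 40248) + 116 = 40239 + 116 = 40355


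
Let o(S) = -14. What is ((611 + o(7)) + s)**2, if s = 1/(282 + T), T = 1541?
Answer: 1184466542224/3323329 ≈ 3.5641e+5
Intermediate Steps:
s = 1/1823 (s = 1/(282 + 1541) = 1/1823 ≈ 0.00054855)
((611 + o(7)) + s)**2 = ((611 - 14) + 1/1823)**2 = (597 + 1/1823)**2 = (1088332/1823)**2 = 1184466542224/3323329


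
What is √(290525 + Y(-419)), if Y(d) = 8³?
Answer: √291037 ≈ 539.48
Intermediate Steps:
Y(d) = 512
√(290525 + Y(-419)) = √(290525 + 512) = √291037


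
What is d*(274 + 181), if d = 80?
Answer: 36400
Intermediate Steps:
d*(274 + 181) = 80*(274 + 181) = 80*455 = 36400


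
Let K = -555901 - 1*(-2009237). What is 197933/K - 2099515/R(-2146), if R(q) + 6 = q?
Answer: 190732917741/195473692 ≈ 975.75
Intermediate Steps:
K = 1453336 (K = -555901 + 2009237 = 1453336)
R(q) = -6 + q
197933/K - 2099515/R(-2146) = 197933/1453336 - 2099515/(-6 - 2146) = 197933*(1/1453336) - 2099515/(-2152) = 197933/1453336 - 2099515*(-1/2152) = 197933/1453336 + 2099515/2152 = 190732917741/195473692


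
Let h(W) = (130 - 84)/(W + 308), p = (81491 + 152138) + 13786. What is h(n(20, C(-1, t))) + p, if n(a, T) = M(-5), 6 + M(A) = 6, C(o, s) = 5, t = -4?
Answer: 38101933/154 ≈ 2.4742e+5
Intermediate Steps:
M(A) = 0 (M(A) = -6 + 6 = 0)
n(a, T) = 0
p = 247415 (p = 233629 + 13786 = 247415)
h(W) = 46/(308 + W)
h(n(20, C(-1, t))) + p = 46/(308 + 0) + 247415 = 46/308 + 247415 = 46*(1/308) + 247415 = 23/154 + 247415 = 38101933/154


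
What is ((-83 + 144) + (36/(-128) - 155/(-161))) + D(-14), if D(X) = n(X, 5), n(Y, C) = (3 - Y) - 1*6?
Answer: 374455/5152 ≈ 72.682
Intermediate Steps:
n(Y, C) = -3 - Y (n(Y, C) = (3 - Y) - 6 = -3 - Y)
D(X) = -3 - X
((-83 + 144) + (36/(-128) - 155/(-161))) + D(-14) = ((-83 + 144) + (36/(-128) - 155/(-161))) + (-3 - 1*(-14)) = (61 + (36*(-1/128) - 155*(-1/161))) + (-3 + 14) = (61 + (-9/32 + 155/161)) + 11 = (61 + 3511/5152) + 11 = 317783/5152 + 11 = 374455/5152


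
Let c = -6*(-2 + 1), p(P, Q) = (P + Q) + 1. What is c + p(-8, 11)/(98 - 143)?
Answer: 266/45 ≈ 5.9111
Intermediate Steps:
p(P, Q) = 1 + P + Q
c = 6 (c = -6*(-1) = 6)
c + p(-8, 11)/(98 - 143) = 6 + (1 - 8 + 11)/(98 - 143) = 6 + 4/(-45) = 6 - 1/45*4 = 6 - 4/45 = 266/45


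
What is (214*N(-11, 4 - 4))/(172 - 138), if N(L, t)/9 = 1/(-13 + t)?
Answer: -963/221 ≈ -4.3575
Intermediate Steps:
N(L, t) = 9/(-13 + t)
(214*N(-11, 4 - 4))/(172 - 138) = (214*(9/(-13 + (4 - 4))))/(172 - 138) = (214*(9/(-13 + 0)))/34 = (214*(9/(-13)))*(1/34) = (214*(9*(-1/13)))*(1/34) = (214*(-9/13))*(1/34) = -1926/13*1/34 = -963/221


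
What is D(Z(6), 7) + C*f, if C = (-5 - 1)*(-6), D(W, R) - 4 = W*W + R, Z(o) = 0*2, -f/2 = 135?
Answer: -9709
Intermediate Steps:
f = -270 (f = -2*135 = -270)
Z(o) = 0
D(W, R) = 4 + R + W² (D(W, R) = 4 + (W*W + R) = 4 + (W² + R) = 4 + (R + W²) = 4 + R + W²)
C = 36 (C = -6*(-6) = 36)
D(Z(6), 7) + C*f = (4 + 7 + 0²) + 36*(-270) = (4 + 7 + 0) - 9720 = 11 - 9720 = -9709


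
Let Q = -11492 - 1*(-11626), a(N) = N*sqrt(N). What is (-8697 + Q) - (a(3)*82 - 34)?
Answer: -8529 - 246*sqrt(3) ≈ -8955.1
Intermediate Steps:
a(N) = N**(3/2)
Q = 134 (Q = -11492 + 11626 = 134)
(-8697 + Q) - (a(3)*82 - 34) = (-8697 + 134) - (3**(3/2)*82 - 34) = -8563 - ((3*sqrt(3))*82 - 34) = -8563 - (246*sqrt(3) - 34) = -8563 - (-34 + 246*sqrt(3)) = -8563 + (34 - 246*sqrt(3)) = -8529 - 246*sqrt(3)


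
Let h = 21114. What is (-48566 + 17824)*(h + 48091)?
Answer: -2127500110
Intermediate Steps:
(-48566 + 17824)*(h + 48091) = (-48566 + 17824)*(21114 + 48091) = -30742*69205 = -2127500110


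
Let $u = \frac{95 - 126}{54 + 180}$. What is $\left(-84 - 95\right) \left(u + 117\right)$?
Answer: $- \frac{4895113}{234} \approx -20919.0$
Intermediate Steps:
$u = - \frac{31}{234} \approx -0.13248$
$\left(-84 - 95\right) \left(u + 117\right) = \left(-84 - 95\right) \left(- \frac{31}{234} + 117\right) = \left(-179\right) \frac{27347}{234} = - \frac{4895113}{234}$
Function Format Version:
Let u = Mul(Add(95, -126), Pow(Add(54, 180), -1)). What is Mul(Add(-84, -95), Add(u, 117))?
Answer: Rational(-4895113, 234) ≈ -20919.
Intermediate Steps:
u = Rational(-31, 234) (u = Mul(-31, Pow(234, -1)) = Mul(-31, Rational(1, 234)) = Rational(-31, 234) ≈ -0.13248)
Mul(Add(-84, -95), Add(u, 117)) = Mul(Add(-84, -95), Add(Rational(-31, 234), 117)) = Mul(-179, Rational(27347, 234)) = Rational(-4895113, 234)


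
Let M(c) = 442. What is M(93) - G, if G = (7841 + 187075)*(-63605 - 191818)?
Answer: 49786029910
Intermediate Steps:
G = -49786029468 (G = 194916*(-255423) = -49786029468)
M(93) - G = 442 - 1*(-49786029468) = 442 + 49786029468 = 49786029910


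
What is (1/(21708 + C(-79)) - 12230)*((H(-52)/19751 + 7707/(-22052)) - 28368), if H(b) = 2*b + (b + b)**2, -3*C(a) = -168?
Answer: 3288728418406990519611/9479289567728 ≈ 3.4694e+8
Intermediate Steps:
C(a) = 56 (C(a) = -1/3*(-168) = 56)
H(b) = 2*b + 4*b**2 (H(b) = 2*b + (2*b)**2 = 2*b + 4*b**2)
(1/(21708 + C(-79)) - 12230)*((H(-52)/19751 + 7707/(-22052)) - 28368) = (1/(21708 + 56) - 12230)*(((2*(-52)*(1 + 2*(-52)))/19751 + 7707/(-22052)) - 28368) = (1/21764 - 12230)*(((2*(-52)*(1 - 104))*(1/19751) + 7707*(-1/22052)) - 28368) = (1/21764 - 12230)*(((2*(-52)*(-103))*(1/19751) - 7707/22052) - 28368) = -266173719*((10712*(1/19751) - 7707/22052) - 28368)/21764 = -266173719*((10712/19751 - 7707/22052) - 28368)/21764 = -266173719*(84000067/435549052 - 28368)/21764 = -266173719/21764*(-12355571507069/435549052) = 3288728418406990519611/9479289567728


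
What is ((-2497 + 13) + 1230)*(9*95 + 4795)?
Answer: -7085100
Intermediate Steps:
((-2497 + 13) + 1230)*(9*95 + 4795) = (-2484 + 1230)*(855 + 4795) = -1254*5650 = -7085100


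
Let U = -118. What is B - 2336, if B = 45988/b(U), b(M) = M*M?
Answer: -8120119/3481 ≈ -2332.7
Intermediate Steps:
b(M) = M²
B = 11497/3481 (B = 45988/((-118)²) = 45988/13924 = 45988*(1/13924) = 11497/3481 ≈ 3.3028)
B - 2336 = 11497/3481 - 2336 = -8120119/3481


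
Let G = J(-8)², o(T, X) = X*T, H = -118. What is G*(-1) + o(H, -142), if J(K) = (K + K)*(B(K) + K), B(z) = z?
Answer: -48780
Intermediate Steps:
o(T, X) = T*X
J(K) = 4*K² (J(K) = (K + K)*(K + K) = (2*K)*(2*K) = 4*K²)
G = 65536 (G = (4*(-8)²)² = (4*64)² = 256² = 65536)
G*(-1) + o(H, -142) = 65536*(-1) - 118*(-142) = -65536 + 16756 = -48780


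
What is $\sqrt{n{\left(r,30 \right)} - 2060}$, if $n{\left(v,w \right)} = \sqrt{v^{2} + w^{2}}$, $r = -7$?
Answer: $\sqrt{-2060 + \sqrt{949}} \approx 45.047 i$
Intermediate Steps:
$\sqrt{n{\left(r,30 \right)} - 2060} = \sqrt{\sqrt{\left(-7\right)^{2} + 30^{2}} - 2060} = \sqrt{\sqrt{49 + 900} - 2060} = \sqrt{\sqrt{949} - 2060} = \sqrt{-2060 + \sqrt{949}}$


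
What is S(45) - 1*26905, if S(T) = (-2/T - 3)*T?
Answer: -27042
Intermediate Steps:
S(T) = T*(-3 - 2/T) (S(T) = (-3 - 2/T)*T = T*(-3 - 2/T))
S(45) - 1*26905 = (-2 - 3*45) - 1*26905 = (-2 - 135) - 26905 = -137 - 26905 = -27042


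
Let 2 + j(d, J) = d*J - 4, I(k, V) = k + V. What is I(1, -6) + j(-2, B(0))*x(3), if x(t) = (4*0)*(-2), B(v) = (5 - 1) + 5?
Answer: -5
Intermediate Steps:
B(v) = 9 (B(v) = 4 + 5 = 9)
I(k, V) = V + k
x(t) = 0 (x(t) = 0*(-2) = 0)
j(d, J) = -6 + J*d (j(d, J) = -2 + (d*J - 4) = -2 + (J*d - 4) = -2 + (-4 + J*d) = -6 + J*d)
I(1, -6) + j(-2, B(0))*x(3) = (-6 + 1) + (-6 + 9*(-2))*0 = -5 + (-6 - 18)*0 = -5 - 24*0 = -5 + 0 = -5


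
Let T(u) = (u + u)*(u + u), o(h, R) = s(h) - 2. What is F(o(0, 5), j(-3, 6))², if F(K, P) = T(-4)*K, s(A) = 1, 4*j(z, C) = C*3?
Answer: 4096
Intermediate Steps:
j(z, C) = 3*C/4 (j(z, C) = (C*3)/4 = (3*C)/4 = 3*C/4)
o(h, R) = -1 (o(h, R) = 1 - 2 = -1)
T(u) = 4*u² (T(u) = (2*u)*(2*u) = 4*u²)
F(K, P) = 64*K (F(K, P) = (4*(-4)²)*K = (4*16)*K = 64*K)
F(o(0, 5), j(-3, 6))² = (64*(-1))² = (-64)² = 4096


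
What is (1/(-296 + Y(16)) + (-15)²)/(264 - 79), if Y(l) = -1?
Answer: 66824/54945 ≈ 1.2162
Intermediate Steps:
(1/(-296 + Y(16)) + (-15)²)/(264 - 79) = (1/(-296 - 1) + (-15)²)/(264 - 79) = (1/(-297) + 225)/185 = (-1/297 + 225)*(1/185) = (66824/297)*(1/185) = 66824/54945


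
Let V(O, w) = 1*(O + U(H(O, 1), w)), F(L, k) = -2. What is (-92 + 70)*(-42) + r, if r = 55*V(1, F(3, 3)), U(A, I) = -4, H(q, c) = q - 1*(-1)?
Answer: 759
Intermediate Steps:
H(q, c) = 1 + q (H(q, c) = q + 1 = 1 + q)
V(O, w) = -4 + O (V(O, w) = 1*(O - 4) = 1*(-4 + O) = -4 + O)
r = -165 (r = 55*(-4 + 1) = 55*(-3) = -165)
(-92 + 70)*(-42) + r = (-92 + 70)*(-42) - 165 = -22*(-42) - 165 = 924 - 165 = 759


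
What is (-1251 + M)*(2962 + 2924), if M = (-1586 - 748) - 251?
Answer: -22578696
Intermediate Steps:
M = -2585 (M = -2334 - 251 = -2585)
(-1251 + M)*(2962 + 2924) = (-1251 - 2585)*(2962 + 2924) = -3836*5886 = -22578696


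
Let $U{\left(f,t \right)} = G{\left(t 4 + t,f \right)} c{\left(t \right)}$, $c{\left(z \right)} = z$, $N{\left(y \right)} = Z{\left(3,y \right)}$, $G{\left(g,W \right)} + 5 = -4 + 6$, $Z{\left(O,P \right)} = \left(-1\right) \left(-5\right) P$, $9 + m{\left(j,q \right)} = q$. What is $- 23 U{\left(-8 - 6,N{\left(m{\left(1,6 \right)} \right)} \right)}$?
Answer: $-1035$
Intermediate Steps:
$m{\left(j,q \right)} = -9 + q$
$Z{\left(O,P \right)} = 5 P$
$G{\left(g,W \right)} = -3$ ($G{\left(g,W \right)} = -5 + \left(-4 + 6\right) = -5 + 2 = -3$)
$N{\left(y \right)} = 5 y$
$U{\left(f,t \right)} = - 3 t$
$- 23 U{\left(-8 - 6,N{\left(m{\left(1,6 \right)} \right)} \right)} = - 23 \left(- 3 \cdot 5 \left(-9 + 6\right)\right) = - 23 \left(- 3 \cdot 5 \left(-3\right)\right) = - 23 \left(\left(-3\right) \left(-15\right)\right) = \left(-23\right) 45 = -1035$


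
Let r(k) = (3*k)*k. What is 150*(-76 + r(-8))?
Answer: 17400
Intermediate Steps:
r(k) = 3*k**2
150*(-76 + r(-8)) = 150*(-76 + 3*(-8)**2) = 150*(-76 + 3*64) = 150*(-76 + 192) = 150*116 = 17400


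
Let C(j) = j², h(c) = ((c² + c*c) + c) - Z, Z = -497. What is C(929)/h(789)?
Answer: 863041/1246328 ≈ 0.69247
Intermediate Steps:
h(c) = 497 + c + 2*c² (h(c) = ((c² + c*c) + c) - 1*(-497) = ((c² + c²) + c) + 497 = (2*c² + c) + 497 = (c + 2*c²) + 497 = 497 + c + 2*c²)
C(929)/h(789) = 929²/(497 + 789 + 2*789²) = 863041/(497 + 789 + 2*622521) = 863041/(497 + 789 + 1245042) = 863041/1246328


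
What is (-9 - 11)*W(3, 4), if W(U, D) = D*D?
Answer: -320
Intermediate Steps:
W(U, D) = D**2
(-9 - 11)*W(3, 4) = (-9 - 11)*4**2 = -20*16 = -320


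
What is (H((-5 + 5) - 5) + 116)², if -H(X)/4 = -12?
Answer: 26896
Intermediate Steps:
H(X) = 48 (H(X) = -4*(-12) = 48)
(H((-5 + 5) - 5) + 116)² = (48 + 116)² = 164² = 26896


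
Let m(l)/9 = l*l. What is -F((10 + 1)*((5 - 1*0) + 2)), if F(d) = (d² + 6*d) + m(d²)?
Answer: -316383760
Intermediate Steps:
m(l) = 9*l² (m(l) = 9*(l*l) = 9*l²)
F(d) = d² + 6*d + 9*d⁴ (F(d) = (d² + 6*d) + 9*(d²)² = (d² + 6*d) + 9*d⁴ = d² + 6*d + 9*d⁴)
-F((10 + 1)*((5 - 1*0) + 2)) = -(10 + 1)*((5 - 1*0) + 2)*(6 + (10 + 1)*((5 - 1*0) + 2) + 9*((10 + 1)*((5 - 1*0) + 2))³) = -11*((5 + 0) + 2)*(6 + 11*((5 + 0) + 2) + 9*(11*((5 + 0) + 2))³) = -11*(5 + 2)*(6 + 11*(5 + 2) + 9*(11*(5 + 2))³) = -11*7*(6 + 11*7 + 9*(11*7)³) = -77*(6 + 77 + 9*77³) = -77*(6 + 77 + 9*456533) = -77*(6 + 77 + 4108797) = -77*4108880 = -1*316383760 = -316383760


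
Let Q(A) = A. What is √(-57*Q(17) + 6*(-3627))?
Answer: I*√22731 ≈ 150.77*I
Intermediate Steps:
√(-57*Q(17) + 6*(-3627)) = √(-57*17 + 6*(-3627)) = √(-969 - 21762) = √(-22731) = I*√22731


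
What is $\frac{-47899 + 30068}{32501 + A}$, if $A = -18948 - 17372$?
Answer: $\frac{17831}{3819} \approx 4.669$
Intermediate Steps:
$A = -36320$ ($A = -18948 - 17372 = -36320$)
$\frac{-47899 + 30068}{32501 + A} = \frac{-47899 + 30068}{32501 - 36320} = - \frac{17831}{-3819} = \left(-17831\right) \left(- \frac{1}{3819}\right) = \frac{17831}{3819}$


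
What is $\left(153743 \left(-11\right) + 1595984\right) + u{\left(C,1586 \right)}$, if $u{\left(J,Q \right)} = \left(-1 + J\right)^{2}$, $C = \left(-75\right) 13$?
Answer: $857387$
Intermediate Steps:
$C = -975$
$\left(153743 \left(-11\right) + 1595984\right) + u{\left(C,1586 \right)} = \left(153743 \left(-11\right) + 1595984\right) + \left(-1 - 975\right)^{2} = \left(-1691173 + 1595984\right) + \left(-976\right)^{2} = -95189 + 952576 = 857387$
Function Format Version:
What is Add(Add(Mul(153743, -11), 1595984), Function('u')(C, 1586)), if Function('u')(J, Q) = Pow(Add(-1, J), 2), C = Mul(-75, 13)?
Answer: 857387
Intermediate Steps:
C = -975
Add(Add(Mul(153743, -11), 1595984), Function('u')(C, 1586)) = Add(Add(Mul(153743, -11), 1595984), Pow(Add(-1, -975), 2)) = Add(Add(-1691173, 1595984), Pow(-976, 2)) = Add(-95189, 952576) = 857387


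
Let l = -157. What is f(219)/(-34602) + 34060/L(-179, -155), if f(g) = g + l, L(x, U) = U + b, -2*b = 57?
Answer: -1178555497/6349467 ≈ -185.61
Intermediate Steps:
b = -57/2 (b = -½*57 = -57/2 ≈ -28.500)
L(x, U) = -57/2 + U (L(x, U) = U - 57/2 = -57/2 + U)
f(g) = -157 + g (f(g) = g - 157 = -157 + g)
f(219)/(-34602) + 34060/L(-179, -155) = (-157 + 219)/(-34602) + 34060/(-57/2 - 155) = 62*(-1/34602) + 34060/(-367/2) = -31/17301 + 34060*(-2/367) = -31/17301 - 68120/367 = -1178555497/6349467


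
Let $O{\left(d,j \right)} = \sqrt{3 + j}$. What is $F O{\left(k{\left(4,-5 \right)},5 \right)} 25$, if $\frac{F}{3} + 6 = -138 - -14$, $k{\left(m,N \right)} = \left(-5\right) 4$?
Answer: $- 19500 \sqrt{2} \approx -27577.0$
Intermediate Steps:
$k{\left(m,N \right)} = -20$
$F = -390$ ($F = -18 + 3 \left(-138 - -14\right) = -18 + 3 \left(-138 + 14\right) = -18 + 3 \left(-124\right) = -18 - 372 = -390$)
$F O{\left(k{\left(4,-5 \right)},5 \right)} 25 = - 390 \sqrt{3 + 5} \cdot 25 = - 390 \sqrt{8} \cdot 25 = - 390 \cdot 2 \sqrt{2} \cdot 25 = - 390 \cdot 50 \sqrt{2} = - 19500 \sqrt{2}$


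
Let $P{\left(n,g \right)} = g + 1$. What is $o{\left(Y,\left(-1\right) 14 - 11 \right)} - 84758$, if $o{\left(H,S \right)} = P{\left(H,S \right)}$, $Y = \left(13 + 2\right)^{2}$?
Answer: $-84782$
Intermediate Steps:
$P{\left(n,g \right)} = 1 + g$
$Y = 225$ ($Y = 15^{2} = 225$)
$o{\left(H,S \right)} = 1 + S$
$o{\left(Y,\left(-1\right) 14 - 11 \right)} - 84758 = \left(1 - 25\right) - 84758 = -24 - 84758 = -84782$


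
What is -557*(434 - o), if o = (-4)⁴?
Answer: -99146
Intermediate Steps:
o = 256
-557*(434 - o) = -557*(434 - 1*256) = -557*(434 - 256) = -557*178 = -99146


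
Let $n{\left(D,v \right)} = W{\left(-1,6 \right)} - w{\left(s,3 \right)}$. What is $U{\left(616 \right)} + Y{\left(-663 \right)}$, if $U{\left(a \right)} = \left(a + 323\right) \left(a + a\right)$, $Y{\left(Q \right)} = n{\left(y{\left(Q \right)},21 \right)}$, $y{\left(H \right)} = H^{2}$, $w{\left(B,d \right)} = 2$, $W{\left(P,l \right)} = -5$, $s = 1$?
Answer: $1156841$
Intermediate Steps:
$n{\left(D,v \right)} = -7$ ($n{\left(D,v \right)} = -5 - 2 = -7$)
$Y{\left(Q \right)} = -7$
$U{\left(a \right)} = 2 a \left(323 + a\right)$ ($U{\left(a \right)} = \left(323 + a\right) 2 a = 2 a \left(323 + a\right)$)
$U{\left(616 \right)} + Y{\left(-663 \right)} = 2 \cdot 616 \left(323 + 616\right) - 7 = 2 \cdot 616 \cdot 939 - 7 = 1156848 - 7 = 1156841$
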